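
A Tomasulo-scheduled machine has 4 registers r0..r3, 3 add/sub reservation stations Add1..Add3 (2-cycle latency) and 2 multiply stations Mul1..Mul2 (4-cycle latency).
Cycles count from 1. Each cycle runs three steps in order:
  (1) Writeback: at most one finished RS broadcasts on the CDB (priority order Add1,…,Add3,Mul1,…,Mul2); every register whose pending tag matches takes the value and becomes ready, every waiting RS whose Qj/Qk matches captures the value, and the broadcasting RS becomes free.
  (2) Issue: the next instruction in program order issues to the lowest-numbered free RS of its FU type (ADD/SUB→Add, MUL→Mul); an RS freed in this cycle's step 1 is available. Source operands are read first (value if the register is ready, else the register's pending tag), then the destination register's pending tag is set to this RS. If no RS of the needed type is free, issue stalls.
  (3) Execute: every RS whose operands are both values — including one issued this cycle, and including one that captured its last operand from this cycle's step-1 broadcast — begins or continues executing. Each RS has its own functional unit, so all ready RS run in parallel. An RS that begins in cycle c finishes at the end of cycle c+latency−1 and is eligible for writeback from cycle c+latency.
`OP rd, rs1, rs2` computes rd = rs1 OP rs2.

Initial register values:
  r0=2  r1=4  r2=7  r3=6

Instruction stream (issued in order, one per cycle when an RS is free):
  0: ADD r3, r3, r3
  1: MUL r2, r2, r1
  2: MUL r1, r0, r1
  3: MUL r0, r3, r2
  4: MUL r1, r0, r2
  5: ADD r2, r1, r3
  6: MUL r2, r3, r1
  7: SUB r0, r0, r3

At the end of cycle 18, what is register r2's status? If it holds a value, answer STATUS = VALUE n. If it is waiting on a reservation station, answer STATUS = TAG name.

cycle 1: issue ADD r3<-Add1 // r0:2,r1:4,r2:7,r3:Add1
cycle 2: issue MUL r2<-Mul1 // r0:2,r1:4,r2:Mul1,r3:Add1
cycle 3: CDB Add1=12; issue MUL r1<-Mul2 // r0:2,r1:Mul2,r2:Mul1,r3:12
cycle 4: stall // r0:2,r1:Mul2,r2:Mul1,r3:12
cycle 5: stall // r0:2,r1:Mul2,r2:Mul1,r3:12
cycle 6: CDB Mul1=28; issue MUL r0<-Mul1 // r0:Mul1,r1:Mul2,r2:28,r3:12
cycle 7: CDB Mul2=8; issue MUL r1<-Mul2 // r0:Mul1,r1:Mul2,r2:28,r3:12
cycle 8: issue ADD r2<-Add1 // r0:Mul1,r1:Mul2,r2:Add1,r3:12
cycle 9: stall // r0:Mul1,r1:Mul2,r2:Add1,r3:12
cycle 10: CDB Mul1=336; issue MUL r2<-Mul1 // r0:336,r1:Mul2,r2:Mul1,r3:12
cycle 11: issue SUB r0<-Add2 // r0:Add2,r1:Mul2,r2:Mul1,r3:12
cycle 12: - // r0:Add2,r1:Mul2,r2:Mul1,r3:12
cycle 13: CDB Add2=324 // r0:324,r1:Mul2,r2:Mul1,r3:12
cycle 14: CDB Mul2=9408 // r0:324,r1:9408,r2:Mul1,r3:12
cycle 15: - // r0:324,r1:9408,r2:Mul1,r3:12
cycle 16: CDB Add1=9420 // r0:324,r1:9408,r2:Mul1,r3:12
cycle 17: - // r0:324,r1:9408,r2:Mul1,r3:12
cycle 18: CDB Mul1=112896 // r0:324,r1:9408,r2:112896,r3:12

STATUS = VALUE 112896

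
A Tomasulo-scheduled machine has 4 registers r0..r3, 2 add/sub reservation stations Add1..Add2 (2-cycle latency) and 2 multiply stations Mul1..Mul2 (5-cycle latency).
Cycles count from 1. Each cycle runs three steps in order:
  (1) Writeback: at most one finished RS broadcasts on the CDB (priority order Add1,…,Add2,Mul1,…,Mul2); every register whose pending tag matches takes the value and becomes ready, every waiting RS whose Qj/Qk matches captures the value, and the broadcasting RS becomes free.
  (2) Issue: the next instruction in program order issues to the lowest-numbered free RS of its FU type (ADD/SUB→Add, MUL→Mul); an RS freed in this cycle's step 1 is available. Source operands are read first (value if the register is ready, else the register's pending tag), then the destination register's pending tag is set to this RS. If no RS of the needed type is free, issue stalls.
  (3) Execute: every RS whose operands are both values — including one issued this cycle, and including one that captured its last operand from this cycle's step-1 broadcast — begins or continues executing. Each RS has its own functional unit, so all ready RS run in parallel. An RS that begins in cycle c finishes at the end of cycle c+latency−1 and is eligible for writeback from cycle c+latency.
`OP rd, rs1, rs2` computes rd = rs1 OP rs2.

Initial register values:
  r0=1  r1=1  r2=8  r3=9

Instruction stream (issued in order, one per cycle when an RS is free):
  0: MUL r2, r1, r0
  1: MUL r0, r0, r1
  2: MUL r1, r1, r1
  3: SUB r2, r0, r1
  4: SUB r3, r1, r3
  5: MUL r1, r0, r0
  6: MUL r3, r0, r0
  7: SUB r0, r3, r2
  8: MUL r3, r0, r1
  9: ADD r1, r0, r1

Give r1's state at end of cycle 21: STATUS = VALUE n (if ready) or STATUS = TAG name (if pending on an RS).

  c1: issue MUL r2<-Mul1  regs: r0:1,r1:1,r2:Mul1,r3:9
  c2: issue MUL r0<-Mul2  regs: r0:Mul2,r1:1,r2:Mul1,r3:9
  c3: stall  regs: r0:Mul2,r1:1,r2:Mul1,r3:9
  c4: stall  regs: r0:Mul2,r1:1,r2:Mul1,r3:9
  c5: stall  regs: r0:Mul2,r1:1,r2:Mul1,r3:9
  c6: CDB Mul1=1; issue MUL r1<-Mul1  regs: r0:Mul2,r1:Mul1,r2:1,r3:9
  c7: CDB Mul2=1; issue SUB r2<-Add1  regs: r0:1,r1:Mul1,r2:Add1,r3:9
  c8: issue SUB r3<-Add2  regs: r0:1,r1:Mul1,r2:Add1,r3:Add2
  c9: issue MUL r1<-Mul2  regs: r0:1,r1:Mul2,r2:Add1,r3:Add2
  c10: stall  regs: r0:1,r1:Mul2,r2:Add1,r3:Add2
  c11: CDB Mul1=1; issue MUL r3<-Mul1  regs: r0:1,r1:Mul2,r2:Add1,r3:Mul1
  c12: stall  regs: r0:1,r1:Mul2,r2:Add1,r3:Mul1
  c13: CDB Add1=0; issue SUB r0<-Add1  regs: r0:Add1,r1:Mul2,r2:0,r3:Mul1
  c14: CDB Add2=-8; stall  regs: r0:Add1,r1:Mul2,r2:0,r3:Mul1
  c15: CDB Mul2=1; issue MUL r3<-Mul2  regs: r0:Add1,r1:1,r2:0,r3:Mul2
  c16: CDB Mul1=1; issue ADD r1<-Add2  regs: r0:Add1,r1:Add2,r2:0,r3:Mul2
  c17: -  regs: r0:Add1,r1:Add2,r2:0,r3:Mul2
  c18: CDB Add1=1  regs: r0:1,r1:Add2,r2:0,r3:Mul2
  c19: -  regs: r0:1,r1:Add2,r2:0,r3:Mul2
  c20: CDB Add2=2  regs: r0:1,r1:2,r2:0,r3:Mul2
  c21: -  regs: r0:1,r1:2,r2:0,r3:Mul2

STATUS = VALUE 2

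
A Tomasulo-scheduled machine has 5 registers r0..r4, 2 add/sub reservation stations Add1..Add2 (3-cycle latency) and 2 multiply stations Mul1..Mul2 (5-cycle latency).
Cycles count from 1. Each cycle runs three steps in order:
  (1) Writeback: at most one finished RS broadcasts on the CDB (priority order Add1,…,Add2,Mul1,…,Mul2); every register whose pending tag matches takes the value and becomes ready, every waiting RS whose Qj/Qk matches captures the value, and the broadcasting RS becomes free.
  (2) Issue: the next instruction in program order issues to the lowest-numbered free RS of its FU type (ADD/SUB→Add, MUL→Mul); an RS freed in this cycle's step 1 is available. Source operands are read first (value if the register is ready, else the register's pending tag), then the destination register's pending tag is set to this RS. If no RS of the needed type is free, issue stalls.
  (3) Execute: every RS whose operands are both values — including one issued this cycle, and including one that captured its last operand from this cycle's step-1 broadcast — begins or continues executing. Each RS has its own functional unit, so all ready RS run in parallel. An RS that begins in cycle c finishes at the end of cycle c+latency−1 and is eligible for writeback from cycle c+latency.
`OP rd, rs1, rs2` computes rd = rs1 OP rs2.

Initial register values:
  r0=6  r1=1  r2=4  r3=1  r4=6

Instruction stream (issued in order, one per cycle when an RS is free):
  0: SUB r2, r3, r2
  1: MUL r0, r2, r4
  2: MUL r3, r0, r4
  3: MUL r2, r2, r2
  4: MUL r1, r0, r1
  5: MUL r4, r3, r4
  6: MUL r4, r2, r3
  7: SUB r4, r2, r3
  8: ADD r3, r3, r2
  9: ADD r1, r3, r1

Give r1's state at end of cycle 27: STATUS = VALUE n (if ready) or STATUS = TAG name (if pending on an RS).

STATUS = VALUE -117

cycle 1: issue SUB r2<-Add1 // r0:6,r1:1,r2:Add1,r3:1,r4:6
cycle 2: issue MUL r0<-Mul1 // r0:Mul1,r1:1,r2:Add1,r3:1,r4:6
cycle 3: issue MUL r3<-Mul2 // r0:Mul1,r1:1,r2:Add1,r3:Mul2,r4:6
cycle 4: CDB Add1=-3; stall // r0:Mul1,r1:1,r2:-3,r3:Mul2,r4:6
cycle 5: stall // r0:Mul1,r1:1,r2:-3,r3:Mul2,r4:6
cycle 6: stall // r0:Mul1,r1:1,r2:-3,r3:Mul2,r4:6
cycle 7: stall // r0:Mul1,r1:1,r2:-3,r3:Mul2,r4:6
cycle 8: stall // r0:Mul1,r1:1,r2:-3,r3:Mul2,r4:6
cycle 9: CDB Mul1=-18; issue MUL r2<-Mul1 // r0:-18,r1:1,r2:Mul1,r3:Mul2,r4:6
cycle 10: stall // r0:-18,r1:1,r2:Mul1,r3:Mul2,r4:6
cycle 11: stall // r0:-18,r1:1,r2:Mul1,r3:Mul2,r4:6
cycle 12: stall // r0:-18,r1:1,r2:Mul1,r3:Mul2,r4:6
cycle 13: stall // r0:-18,r1:1,r2:Mul1,r3:Mul2,r4:6
cycle 14: CDB Mul1=9; issue MUL r1<-Mul1 // r0:-18,r1:Mul1,r2:9,r3:Mul2,r4:6
cycle 15: CDB Mul2=-108; issue MUL r4<-Mul2 // r0:-18,r1:Mul1,r2:9,r3:-108,r4:Mul2
cycle 16: stall // r0:-18,r1:Mul1,r2:9,r3:-108,r4:Mul2
cycle 17: stall // r0:-18,r1:Mul1,r2:9,r3:-108,r4:Mul2
cycle 18: stall // r0:-18,r1:Mul1,r2:9,r3:-108,r4:Mul2
cycle 19: CDB Mul1=-18; issue MUL r4<-Mul1 // r0:-18,r1:-18,r2:9,r3:-108,r4:Mul1
cycle 20: CDB Mul2=-648; issue SUB r4<-Add1 // r0:-18,r1:-18,r2:9,r3:-108,r4:Add1
cycle 21: issue ADD r3<-Add2 // r0:-18,r1:-18,r2:9,r3:Add2,r4:Add1
cycle 22: stall // r0:-18,r1:-18,r2:9,r3:Add2,r4:Add1
cycle 23: CDB Add1=117; issue ADD r1<-Add1 // r0:-18,r1:Add1,r2:9,r3:Add2,r4:117
cycle 24: CDB Add2=-99 // r0:-18,r1:Add1,r2:9,r3:-99,r4:117
cycle 25: CDB Mul1=-972 // r0:-18,r1:Add1,r2:9,r3:-99,r4:117
cycle 26: - // r0:-18,r1:Add1,r2:9,r3:-99,r4:117
cycle 27: CDB Add1=-117 // r0:-18,r1:-117,r2:9,r3:-99,r4:117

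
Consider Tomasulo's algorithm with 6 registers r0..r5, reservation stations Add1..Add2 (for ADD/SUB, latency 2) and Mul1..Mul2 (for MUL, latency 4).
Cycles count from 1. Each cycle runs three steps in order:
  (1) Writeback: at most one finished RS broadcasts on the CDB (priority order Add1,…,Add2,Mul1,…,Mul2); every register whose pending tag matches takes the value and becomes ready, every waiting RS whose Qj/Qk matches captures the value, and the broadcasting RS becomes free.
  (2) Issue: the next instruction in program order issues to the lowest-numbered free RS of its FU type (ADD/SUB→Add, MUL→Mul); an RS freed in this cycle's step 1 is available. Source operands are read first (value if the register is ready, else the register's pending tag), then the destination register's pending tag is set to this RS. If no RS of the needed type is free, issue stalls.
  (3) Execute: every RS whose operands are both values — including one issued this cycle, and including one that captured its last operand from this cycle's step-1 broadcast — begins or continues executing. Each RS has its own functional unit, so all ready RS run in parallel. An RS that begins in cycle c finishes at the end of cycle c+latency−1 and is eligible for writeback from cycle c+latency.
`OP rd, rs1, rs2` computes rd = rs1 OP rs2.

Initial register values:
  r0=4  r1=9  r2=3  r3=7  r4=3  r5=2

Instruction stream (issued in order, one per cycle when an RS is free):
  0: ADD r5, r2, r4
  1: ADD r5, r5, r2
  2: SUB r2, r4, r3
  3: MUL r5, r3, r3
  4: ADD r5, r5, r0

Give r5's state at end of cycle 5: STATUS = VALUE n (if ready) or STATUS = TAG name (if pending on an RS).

STATUS = TAG Add1

c1: issue ADD r5<-Add1 | r0:4,r1:9,r2:3,r3:7,r4:3,r5:Add1
c2: issue ADD r5<-Add2 | r0:4,r1:9,r2:3,r3:7,r4:3,r5:Add2
c3: CDB Add1=6; issue SUB r2<-Add1 | r0:4,r1:9,r2:Add1,r3:7,r4:3,r5:Add2
c4: issue MUL r5<-Mul1 | r0:4,r1:9,r2:Add1,r3:7,r4:3,r5:Mul1
c5: CDB Add1=-4; issue ADD r5<-Add1 | r0:4,r1:9,r2:-4,r3:7,r4:3,r5:Add1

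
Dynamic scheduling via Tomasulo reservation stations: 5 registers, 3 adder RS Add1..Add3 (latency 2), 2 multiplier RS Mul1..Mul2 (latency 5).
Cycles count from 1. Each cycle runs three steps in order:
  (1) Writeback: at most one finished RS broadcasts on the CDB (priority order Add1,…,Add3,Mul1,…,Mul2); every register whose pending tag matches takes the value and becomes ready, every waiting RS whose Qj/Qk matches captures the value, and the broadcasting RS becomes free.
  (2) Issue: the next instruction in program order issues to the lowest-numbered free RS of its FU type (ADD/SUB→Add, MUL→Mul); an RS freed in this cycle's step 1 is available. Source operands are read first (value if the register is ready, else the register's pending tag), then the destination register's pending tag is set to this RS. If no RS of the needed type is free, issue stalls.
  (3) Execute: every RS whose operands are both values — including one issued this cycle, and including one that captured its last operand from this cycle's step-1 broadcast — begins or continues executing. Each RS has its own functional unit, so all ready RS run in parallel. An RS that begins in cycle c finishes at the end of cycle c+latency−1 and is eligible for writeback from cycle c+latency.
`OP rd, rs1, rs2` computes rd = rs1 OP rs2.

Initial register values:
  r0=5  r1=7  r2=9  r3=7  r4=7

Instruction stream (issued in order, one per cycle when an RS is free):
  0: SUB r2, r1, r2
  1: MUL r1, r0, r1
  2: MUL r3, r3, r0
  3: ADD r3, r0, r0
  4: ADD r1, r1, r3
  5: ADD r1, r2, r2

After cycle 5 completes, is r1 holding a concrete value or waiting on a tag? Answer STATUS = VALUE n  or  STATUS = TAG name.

STATUS = TAG Add2

  c1: issue SUB r2<-Add1  regs: r0:5,r1:7,r2:Add1,r3:7,r4:7
  c2: issue MUL r1<-Mul1  regs: r0:5,r1:Mul1,r2:Add1,r3:7,r4:7
  c3: CDB Add1=-2; issue MUL r3<-Mul2  regs: r0:5,r1:Mul1,r2:-2,r3:Mul2,r4:7
  c4: issue ADD r3<-Add1  regs: r0:5,r1:Mul1,r2:-2,r3:Add1,r4:7
  c5: issue ADD r1<-Add2  regs: r0:5,r1:Add2,r2:-2,r3:Add1,r4:7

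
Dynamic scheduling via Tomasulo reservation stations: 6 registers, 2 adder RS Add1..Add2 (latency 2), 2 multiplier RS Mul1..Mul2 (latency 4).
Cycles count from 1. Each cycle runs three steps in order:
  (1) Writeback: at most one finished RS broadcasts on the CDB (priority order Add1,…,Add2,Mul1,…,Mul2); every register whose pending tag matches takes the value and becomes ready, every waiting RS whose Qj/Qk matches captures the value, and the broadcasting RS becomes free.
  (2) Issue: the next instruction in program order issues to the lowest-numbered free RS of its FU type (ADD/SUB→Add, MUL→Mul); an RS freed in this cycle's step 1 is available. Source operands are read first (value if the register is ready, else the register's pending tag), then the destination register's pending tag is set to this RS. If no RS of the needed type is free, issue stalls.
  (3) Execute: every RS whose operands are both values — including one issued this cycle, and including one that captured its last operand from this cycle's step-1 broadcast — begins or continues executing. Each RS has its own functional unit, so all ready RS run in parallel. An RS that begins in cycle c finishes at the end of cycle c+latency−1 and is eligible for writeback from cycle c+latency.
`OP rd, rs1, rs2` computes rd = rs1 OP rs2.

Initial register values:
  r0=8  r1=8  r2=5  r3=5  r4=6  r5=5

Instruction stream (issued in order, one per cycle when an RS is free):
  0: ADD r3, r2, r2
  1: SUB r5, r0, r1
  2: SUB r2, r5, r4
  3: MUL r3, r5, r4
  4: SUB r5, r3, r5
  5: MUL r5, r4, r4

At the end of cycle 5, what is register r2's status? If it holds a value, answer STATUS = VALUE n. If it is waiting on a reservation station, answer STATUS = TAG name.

c1: issue ADD r3<-Add1 | r0:8,r1:8,r2:5,r3:Add1,r4:6,r5:5
c2: issue SUB r5<-Add2 | r0:8,r1:8,r2:5,r3:Add1,r4:6,r5:Add2
c3: CDB Add1=10; issue SUB r2<-Add1 | r0:8,r1:8,r2:Add1,r3:10,r4:6,r5:Add2
c4: CDB Add2=0; issue MUL r3<-Mul1 | r0:8,r1:8,r2:Add1,r3:Mul1,r4:6,r5:0
c5: issue SUB r5<-Add2 | r0:8,r1:8,r2:Add1,r3:Mul1,r4:6,r5:Add2

STATUS = TAG Add1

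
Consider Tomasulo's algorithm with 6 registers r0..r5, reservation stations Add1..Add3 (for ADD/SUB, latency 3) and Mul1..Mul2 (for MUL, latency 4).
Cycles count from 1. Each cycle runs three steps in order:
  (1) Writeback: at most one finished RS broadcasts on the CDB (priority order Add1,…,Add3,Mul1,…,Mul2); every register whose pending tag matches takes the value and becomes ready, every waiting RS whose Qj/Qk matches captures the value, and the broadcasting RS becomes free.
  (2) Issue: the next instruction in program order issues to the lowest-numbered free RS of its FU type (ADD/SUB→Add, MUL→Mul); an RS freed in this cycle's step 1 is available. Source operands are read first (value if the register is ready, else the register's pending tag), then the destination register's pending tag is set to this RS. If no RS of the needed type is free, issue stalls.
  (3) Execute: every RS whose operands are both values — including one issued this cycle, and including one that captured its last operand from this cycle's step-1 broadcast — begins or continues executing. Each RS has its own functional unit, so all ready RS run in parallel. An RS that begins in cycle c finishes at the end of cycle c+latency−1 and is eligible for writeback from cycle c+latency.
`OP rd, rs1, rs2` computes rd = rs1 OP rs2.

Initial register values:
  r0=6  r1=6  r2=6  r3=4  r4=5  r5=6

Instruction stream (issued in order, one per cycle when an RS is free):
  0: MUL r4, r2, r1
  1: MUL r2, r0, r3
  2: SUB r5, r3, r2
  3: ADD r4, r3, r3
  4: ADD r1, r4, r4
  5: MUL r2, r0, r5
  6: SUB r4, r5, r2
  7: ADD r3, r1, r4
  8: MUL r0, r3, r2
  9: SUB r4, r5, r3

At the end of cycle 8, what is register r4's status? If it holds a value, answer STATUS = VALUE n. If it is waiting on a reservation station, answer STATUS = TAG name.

STATUS = TAG Add2

cycle 1: issue MUL r4<-Mul1 // r0:6,r1:6,r2:6,r3:4,r4:Mul1,r5:6
cycle 2: issue MUL r2<-Mul2 // r0:6,r1:6,r2:Mul2,r3:4,r4:Mul1,r5:6
cycle 3: issue SUB r5<-Add1 // r0:6,r1:6,r2:Mul2,r3:4,r4:Mul1,r5:Add1
cycle 4: issue ADD r4<-Add2 // r0:6,r1:6,r2:Mul2,r3:4,r4:Add2,r5:Add1
cycle 5: CDB Mul1=36; issue ADD r1<-Add3 // r0:6,r1:Add3,r2:Mul2,r3:4,r4:Add2,r5:Add1
cycle 6: CDB Mul2=24; issue MUL r2<-Mul1 // r0:6,r1:Add3,r2:Mul1,r3:4,r4:Add2,r5:Add1
cycle 7: CDB Add2=8; issue SUB r4<-Add2 // r0:6,r1:Add3,r2:Mul1,r3:4,r4:Add2,r5:Add1
cycle 8: stall // r0:6,r1:Add3,r2:Mul1,r3:4,r4:Add2,r5:Add1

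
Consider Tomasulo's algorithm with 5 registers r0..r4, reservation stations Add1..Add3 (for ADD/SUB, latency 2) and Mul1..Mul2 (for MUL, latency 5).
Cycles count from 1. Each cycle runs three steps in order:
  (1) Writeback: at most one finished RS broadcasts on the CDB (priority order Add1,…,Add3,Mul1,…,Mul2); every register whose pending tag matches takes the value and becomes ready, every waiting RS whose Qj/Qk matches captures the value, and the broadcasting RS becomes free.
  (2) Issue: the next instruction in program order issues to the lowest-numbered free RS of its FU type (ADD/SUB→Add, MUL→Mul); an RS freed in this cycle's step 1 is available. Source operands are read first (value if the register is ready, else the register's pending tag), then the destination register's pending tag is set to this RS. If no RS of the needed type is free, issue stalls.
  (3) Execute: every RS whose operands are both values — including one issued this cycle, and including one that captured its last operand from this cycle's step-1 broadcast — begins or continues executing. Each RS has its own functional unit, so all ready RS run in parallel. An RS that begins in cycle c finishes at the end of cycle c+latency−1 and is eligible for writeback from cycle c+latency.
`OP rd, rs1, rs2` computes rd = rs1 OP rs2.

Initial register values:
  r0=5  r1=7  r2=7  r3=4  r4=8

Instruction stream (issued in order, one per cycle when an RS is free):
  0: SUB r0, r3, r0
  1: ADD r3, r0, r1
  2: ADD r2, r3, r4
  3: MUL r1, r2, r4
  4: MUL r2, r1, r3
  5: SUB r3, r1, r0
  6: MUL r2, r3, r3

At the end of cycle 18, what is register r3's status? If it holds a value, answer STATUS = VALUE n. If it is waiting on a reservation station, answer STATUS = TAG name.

  c1: issue SUB r0<-Add1  regs: r0:Add1,r1:7,r2:7,r3:4,r4:8
  c2: issue ADD r3<-Add2  regs: r0:Add1,r1:7,r2:7,r3:Add2,r4:8
  c3: CDB Add1=-1; issue ADD r2<-Add1  regs: r0:-1,r1:7,r2:Add1,r3:Add2,r4:8
  c4: issue MUL r1<-Mul1  regs: r0:-1,r1:Mul1,r2:Add1,r3:Add2,r4:8
  c5: CDB Add2=6; issue MUL r2<-Mul2  regs: r0:-1,r1:Mul1,r2:Mul2,r3:6,r4:8
  c6: issue SUB r3<-Add2  regs: r0:-1,r1:Mul1,r2:Mul2,r3:Add2,r4:8
  c7: CDB Add1=14; stall  regs: r0:-1,r1:Mul1,r2:Mul2,r3:Add2,r4:8
  c8: stall  regs: r0:-1,r1:Mul1,r2:Mul2,r3:Add2,r4:8
  c9: stall  regs: r0:-1,r1:Mul1,r2:Mul2,r3:Add2,r4:8
  c10: stall  regs: r0:-1,r1:Mul1,r2:Mul2,r3:Add2,r4:8
  c11: stall  regs: r0:-1,r1:Mul1,r2:Mul2,r3:Add2,r4:8
  c12: CDB Mul1=112; issue MUL r2<-Mul1  regs: r0:-1,r1:112,r2:Mul1,r3:Add2,r4:8
  c13: -  regs: r0:-1,r1:112,r2:Mul1,r3:Add2,r4:8
  c14: CDB Add2=113  regs: r0:-1,r1:112,r2:Mul1,r3:113,r4:8
  c15: -  regs: r0:-1,r1:112,r2:Mul1,r3:113,r4:8
  c16: -  regs: r0:-1,r1:112,r2:Mul1,r3:113,r4:8
  c17: CDB Mul2=672  regs: r0:-1,r1:112,r2:Mul1,r3:113,r4:8
  c18: -  regs: r0:-1,r1:112,r2:Mul1,r3:113,r4:8

STATUS = VALUE 113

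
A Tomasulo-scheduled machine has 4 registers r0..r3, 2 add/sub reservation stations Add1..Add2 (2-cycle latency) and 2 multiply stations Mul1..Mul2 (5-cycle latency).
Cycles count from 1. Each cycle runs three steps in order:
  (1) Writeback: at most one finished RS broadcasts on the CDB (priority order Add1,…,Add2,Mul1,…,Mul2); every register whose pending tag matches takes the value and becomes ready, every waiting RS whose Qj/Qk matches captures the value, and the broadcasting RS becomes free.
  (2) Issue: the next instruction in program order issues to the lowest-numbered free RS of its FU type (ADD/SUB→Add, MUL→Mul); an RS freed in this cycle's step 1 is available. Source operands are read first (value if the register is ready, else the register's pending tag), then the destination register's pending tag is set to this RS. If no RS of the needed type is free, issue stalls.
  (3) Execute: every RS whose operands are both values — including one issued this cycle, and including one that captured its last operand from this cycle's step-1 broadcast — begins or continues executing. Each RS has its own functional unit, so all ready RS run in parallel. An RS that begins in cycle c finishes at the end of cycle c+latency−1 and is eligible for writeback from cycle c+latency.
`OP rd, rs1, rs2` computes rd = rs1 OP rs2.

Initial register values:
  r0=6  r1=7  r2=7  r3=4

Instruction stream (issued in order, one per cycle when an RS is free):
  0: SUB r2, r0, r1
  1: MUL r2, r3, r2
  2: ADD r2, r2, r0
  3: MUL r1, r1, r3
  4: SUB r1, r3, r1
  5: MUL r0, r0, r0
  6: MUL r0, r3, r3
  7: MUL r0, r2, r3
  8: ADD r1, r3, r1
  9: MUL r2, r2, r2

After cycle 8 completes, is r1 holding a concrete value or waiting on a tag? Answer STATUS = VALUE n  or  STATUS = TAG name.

  c1: issue SUB r2<-Add1  regs: r0:6,r1:7,r2:Add1,r3:4
  c2: issue MUL r2<-Mul1  regs: r0:6,r1:7,r2:Mul1,r3:4
  c3: CDB Add1=-1; issue ADD r2<-Add1  regs: r0:6,r1:7,r2:Add1,r3:4
  c4: issue MUL r1<-Mul2  regs: r0:6,r1:Mul2,r2:Add1,r3:4
  c5: issue SUB r1<-Add2  regs: r0:6,r1:Add2,r2:Add1,r3:4
  c6: stall  regs: r0:6,r1:Add2,r2:Add1,r3:4
  c7: stall  regs: r0:6,r1:Add2,r2:Add1,r3:4
  c8: CDB Mul1=-4; issue MUL r0<-Mul1  regs: r0:Mul1,r1:Add2,r2:Add1,r3:4

STATUS = TAG Add2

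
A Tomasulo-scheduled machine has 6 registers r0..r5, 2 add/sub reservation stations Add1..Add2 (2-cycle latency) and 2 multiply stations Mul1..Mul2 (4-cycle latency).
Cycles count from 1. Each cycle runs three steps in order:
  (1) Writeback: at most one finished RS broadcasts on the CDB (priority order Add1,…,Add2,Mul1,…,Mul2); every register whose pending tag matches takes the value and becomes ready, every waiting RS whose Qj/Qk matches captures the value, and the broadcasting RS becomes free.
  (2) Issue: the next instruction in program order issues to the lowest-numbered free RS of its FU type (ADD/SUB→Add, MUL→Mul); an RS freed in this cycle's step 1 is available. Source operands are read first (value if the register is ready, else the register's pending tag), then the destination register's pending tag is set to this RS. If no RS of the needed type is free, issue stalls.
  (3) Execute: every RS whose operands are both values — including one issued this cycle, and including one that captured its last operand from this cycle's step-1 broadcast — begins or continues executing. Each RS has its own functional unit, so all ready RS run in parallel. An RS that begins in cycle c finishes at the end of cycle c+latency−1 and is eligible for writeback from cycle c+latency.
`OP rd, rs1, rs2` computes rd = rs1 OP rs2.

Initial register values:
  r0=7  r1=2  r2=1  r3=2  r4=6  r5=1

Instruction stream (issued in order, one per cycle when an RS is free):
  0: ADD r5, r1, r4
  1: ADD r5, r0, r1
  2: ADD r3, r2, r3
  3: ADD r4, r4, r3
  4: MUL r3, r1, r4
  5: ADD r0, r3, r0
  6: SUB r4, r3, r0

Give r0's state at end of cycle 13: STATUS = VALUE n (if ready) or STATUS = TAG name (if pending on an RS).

STATUS = VALUE 25

  c1: issue ADD r5<-Add1  regs: r0:7,r1:2,r2:1,r3:2,r4:6,r5:Add1
  c2: issue ADD r5<-Add2  regs: r0:7,r1:2,r2:1,r3:2,r4:6,r5:Add2
  c3: CDB Add1=8; issue ADD r3<-Add1  regs: r0:7,r1:2,r2:1,r3:Add1,r4:6,r5:Add2
  c4: CDB Add2=9; issue ADD r4<-Add2  regs: r0:7,r1:2,r2:1,r3:Add1,r4:Add2,r5:9
  c5: CDB Add1=3; issue MUL r3<-Mul1  regs: r0:7,r1:2,r2:1,r3:Mul1,r4:Add2,r5:9
  c6: issue ADD r0<-Add1  regs: r0:Add1,r1:2,r2:1,r3:Mul1,r4:Add2,r5:9
  c7: CDB Add2=9; issue SUB r4<-Add2  regs: r0:Add1,r1:2,r2:1,r3:Mul1,r4:Add2,r5:9
  c8: -  regs: r0:Add1,r1:2,r2:1,r3:Mul1,r4:Add2,r5:9
  c9: -  regs: r0:Add1,r1:2,r2:1,r3:Mul1,r4:Add2,r5:9
  c10: -  regs: r0:Add1,r1:2,r2:1,r3:Mul1,r4:Add2,r5:9
  c11: CDB Mul1=18  regs: r0:Add1,r1:2,r2:1,r3:18,r4:Add2,r5:9
  c12: -  regs: r0:Add1,r1:2,r2:1,r3:18,r4:Add2,r5:9
  c13: CDB Add1=25  regs: r0:25,r1:2,r2:1,r3:18,r4:Add2,r5:9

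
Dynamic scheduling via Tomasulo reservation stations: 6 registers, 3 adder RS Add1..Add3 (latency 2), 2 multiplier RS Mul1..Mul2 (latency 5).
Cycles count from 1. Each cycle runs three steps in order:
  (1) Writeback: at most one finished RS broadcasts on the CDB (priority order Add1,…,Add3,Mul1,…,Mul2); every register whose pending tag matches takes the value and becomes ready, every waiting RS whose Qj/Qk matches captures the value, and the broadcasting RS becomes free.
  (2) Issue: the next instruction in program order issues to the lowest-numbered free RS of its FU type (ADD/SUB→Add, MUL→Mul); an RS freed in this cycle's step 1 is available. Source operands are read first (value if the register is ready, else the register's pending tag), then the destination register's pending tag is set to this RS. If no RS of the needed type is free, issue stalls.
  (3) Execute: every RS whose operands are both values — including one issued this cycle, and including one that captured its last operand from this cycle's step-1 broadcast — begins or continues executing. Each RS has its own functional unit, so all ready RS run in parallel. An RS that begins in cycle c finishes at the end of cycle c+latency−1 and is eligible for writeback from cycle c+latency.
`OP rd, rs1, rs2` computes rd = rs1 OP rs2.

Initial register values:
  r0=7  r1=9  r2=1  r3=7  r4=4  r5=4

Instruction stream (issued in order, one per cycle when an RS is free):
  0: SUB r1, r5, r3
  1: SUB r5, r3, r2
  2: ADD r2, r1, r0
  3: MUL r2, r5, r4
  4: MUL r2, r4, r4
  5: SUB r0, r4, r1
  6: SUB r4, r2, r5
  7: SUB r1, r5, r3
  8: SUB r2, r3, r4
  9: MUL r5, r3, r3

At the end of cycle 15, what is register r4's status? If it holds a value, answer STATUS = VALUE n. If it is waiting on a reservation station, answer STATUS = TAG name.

c1: issue SUB r1<-Add1 | r0:7,r1:Add1,r2:1,r3:7,r4:4,r5:4
c2: issue SUB r5<-Add2 | r0:7,r1:Add1,r2:1,r3:7,r4:4,r5:Add2
c3: CDB Add1=-3; issue ADD r2<-Add1 | r0:7,r1:-3,r2:Add1,r3:7,r4:4,r5:Add2
c4: CDB Add2=6; issue MUL r2<-Mul1 | r0:7,r1:-3,r2:Mul1,r3:7,r4:4,r5:6
c5: CDB Add1=4; issue MUL r2<-Mul2 | r0:7,r1:-3,r2:Mul2,r3:7,r4:4,r5:6
c6: issue SUB r0<-Add1 | r0:Add1,r1:-3,r2:Mul2,r3:7,r4:4,r5:6
c7: issue SUB r4<-Add2 | r0:Add1,r1:-3,r2:Mul2,r3:7,r4:Add2,r5:6
c8: CDB Add1=7; issue SUB r1<-Add1 | r0:7,r1:Add1,r2:Mul2,r3:7,r4:Add2,r5:6
c9: CDB Mul1=24; issue SUB r2<-Add3 | r0:7,r1:Add1,r2:Add3,r3:7,r4:Add2,r5:6
c10: CDB Add1=-1; issue MUL r5<-Mul1 | r0:7,r1:-1,r2:Add3,r3:7,r4:Add2,r5:Mul1
c11: CDB Mul2=16 | r0:7,r1:-1,r2:Add3,r3:7,r4:Add2,r5:Mul1
c12: - | r0:7,r1:-1,r2:Add3,r3:7,r4:Add2,r5:Mul1
c13: CDB Add2=10 | r0:7,r1:-1,r2:Add3,r3:7,r4:10,r5:Mul1
c14: - | r0:7,r1:-1,r2:Add3,r3:7,r4:10,r5:Mul1
c15: CDB Add3=-3 | r0:7,r1:-1,r2:-3,r3:7,r4:10,r5:Mul1

STATUS = VALUE 10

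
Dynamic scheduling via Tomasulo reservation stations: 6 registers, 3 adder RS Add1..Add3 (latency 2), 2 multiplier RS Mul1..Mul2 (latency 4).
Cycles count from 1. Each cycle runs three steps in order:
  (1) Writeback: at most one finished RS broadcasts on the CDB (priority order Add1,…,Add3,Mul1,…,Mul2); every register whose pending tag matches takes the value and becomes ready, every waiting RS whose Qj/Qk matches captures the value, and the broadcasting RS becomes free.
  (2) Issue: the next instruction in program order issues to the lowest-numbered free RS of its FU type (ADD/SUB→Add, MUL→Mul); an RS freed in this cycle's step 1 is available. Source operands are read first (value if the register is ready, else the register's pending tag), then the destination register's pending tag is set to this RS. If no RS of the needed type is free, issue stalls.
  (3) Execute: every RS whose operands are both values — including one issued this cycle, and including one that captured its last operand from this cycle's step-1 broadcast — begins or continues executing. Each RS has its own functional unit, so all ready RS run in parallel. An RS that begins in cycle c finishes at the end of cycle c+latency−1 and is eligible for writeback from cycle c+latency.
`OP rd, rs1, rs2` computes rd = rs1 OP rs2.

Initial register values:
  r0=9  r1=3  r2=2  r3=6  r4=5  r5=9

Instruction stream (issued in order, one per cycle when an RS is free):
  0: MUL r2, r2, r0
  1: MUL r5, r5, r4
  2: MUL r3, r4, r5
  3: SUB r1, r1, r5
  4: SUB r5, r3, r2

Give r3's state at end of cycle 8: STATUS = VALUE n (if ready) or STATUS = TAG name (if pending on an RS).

STATUS = TAG Mul1

cycle 1: issue MUL r2<-Mul1 // r0:9,r1:3,r2:Mul1,r3:6,r4:5,r5:9
cycle 2: issue MUL r5<-Mul2 // r0:9,r1:3,r2:Mul1,r3:6,r4:5,r5:Mul2
cycle 3: stall // r0:9,r1:3,r2:Mul1,r3:6,r4:5,r5:Mul2
cycle 4: stall // r0:9,r1:3,r2:Mul1,r3:6,r4:5,r5:Mul2
cycle 5: CDB Mul1=18; issue MUL r3<-Mul1 // r0:9,r1:3,r2:18,r3:Mul1,r4:5,r5:Mul2
cycle 6: CDB Mul2=45; issue SUB r1<-Add1 // r0:9,r1:Add1,r2:18,r3:Mul1,r4:5,r5:45
cycle 7: issue SUB r5<-Add2 // r0:9,r1:Add1,r2:18,r3:Mul1,r4:5,r5:Add2
cycle 8: CDB Add1=-42 // r0:9,r1:-42,r2:18,r3:Mul1,r4:5,r5:Add2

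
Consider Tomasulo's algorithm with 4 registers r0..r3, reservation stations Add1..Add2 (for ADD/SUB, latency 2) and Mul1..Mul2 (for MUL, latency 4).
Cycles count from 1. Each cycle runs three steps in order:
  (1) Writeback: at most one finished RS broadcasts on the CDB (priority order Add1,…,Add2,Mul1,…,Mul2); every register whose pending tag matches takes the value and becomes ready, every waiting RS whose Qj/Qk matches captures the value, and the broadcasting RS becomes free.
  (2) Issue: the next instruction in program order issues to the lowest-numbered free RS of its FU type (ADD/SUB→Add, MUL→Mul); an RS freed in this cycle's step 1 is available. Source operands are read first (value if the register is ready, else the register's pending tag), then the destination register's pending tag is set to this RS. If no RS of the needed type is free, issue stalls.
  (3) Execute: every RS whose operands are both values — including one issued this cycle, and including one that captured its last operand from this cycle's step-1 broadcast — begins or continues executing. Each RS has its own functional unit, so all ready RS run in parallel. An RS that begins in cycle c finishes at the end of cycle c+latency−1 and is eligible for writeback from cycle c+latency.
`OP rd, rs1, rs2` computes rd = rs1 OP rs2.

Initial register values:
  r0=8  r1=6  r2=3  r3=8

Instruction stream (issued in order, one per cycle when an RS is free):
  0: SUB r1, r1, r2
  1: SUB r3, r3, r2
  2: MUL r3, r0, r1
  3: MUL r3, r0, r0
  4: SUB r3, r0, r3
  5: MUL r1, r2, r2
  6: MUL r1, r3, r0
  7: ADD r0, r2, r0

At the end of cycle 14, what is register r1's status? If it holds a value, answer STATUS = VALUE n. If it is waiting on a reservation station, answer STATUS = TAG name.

c1: issue SUB r1<-Add1 | r0:8,r1:Add1,r2:3,r3:8
c2: issue SUB r3<-Add2 | r0:8,r1:Add1,r2:3,r3:Add2
c3: CDB Add1=3; issue MUL r3<-Mul1 | r0:8,r1:3,r2:3,r3:Mul1
c4: CDB Add2=5; issue MUL r3<-Mul2 | r0:8,r1:3,r2:3,r3:Mul2
c5: issue SUB r3<-Add1 | r0:8,r1:3,r2:3,r3:Add1
c6: stall | r0:8,r1:3,r2:3,r3:Add1
c7: CDB Mul1=24; issue MUL r1<-Mul1 | r0:8,r1:Mul1,r2:3,r3:Add1
c8: CDB Mul2=64; issue MUL r1<-Mul2 | r0:8,r1:Mul2,r2:3,r3:Add1
c9: issue ADD r0<-Add2 | r0:Add2,r1:Mul2,r2:3,r3:Add1
c10: CDB Add1=-56 | r0:Add2,r1:Mul2,r2:3,r3:-56
c11: CDB Add2=11 | r0:11,r1:Mul2,r2:3,r3:-56
c12: CDB Mul1=9 | r0:11,r1:Mul2,r2:3,r3:-56
c13: - | r0:11,r1:Mul2,r2:3,r3:-56
c14: CDB Mul2=-448 | r0:11,r1:-448,r2:3,r3:-56

STATUS = VALUE -448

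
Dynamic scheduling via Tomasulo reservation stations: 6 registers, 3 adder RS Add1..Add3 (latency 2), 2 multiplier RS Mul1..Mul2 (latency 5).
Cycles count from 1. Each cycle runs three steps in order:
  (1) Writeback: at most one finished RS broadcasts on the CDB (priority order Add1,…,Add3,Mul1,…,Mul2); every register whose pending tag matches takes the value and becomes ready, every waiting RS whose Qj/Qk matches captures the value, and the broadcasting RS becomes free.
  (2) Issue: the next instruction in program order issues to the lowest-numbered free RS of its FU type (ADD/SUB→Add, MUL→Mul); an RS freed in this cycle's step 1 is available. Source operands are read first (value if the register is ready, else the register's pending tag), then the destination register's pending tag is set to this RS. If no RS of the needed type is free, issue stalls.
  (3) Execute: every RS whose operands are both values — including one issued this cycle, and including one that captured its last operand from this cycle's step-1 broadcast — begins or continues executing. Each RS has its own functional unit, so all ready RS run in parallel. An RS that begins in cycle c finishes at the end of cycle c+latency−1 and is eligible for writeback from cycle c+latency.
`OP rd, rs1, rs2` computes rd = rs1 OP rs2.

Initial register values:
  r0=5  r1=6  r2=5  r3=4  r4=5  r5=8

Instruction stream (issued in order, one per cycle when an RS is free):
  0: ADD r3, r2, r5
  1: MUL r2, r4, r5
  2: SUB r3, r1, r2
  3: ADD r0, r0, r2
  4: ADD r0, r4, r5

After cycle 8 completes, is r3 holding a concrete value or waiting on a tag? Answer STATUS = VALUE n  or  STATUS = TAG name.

  c1: issue ADD r3<-Add1  regs: r0:5,r1:6,r2:5,r3:Add1,r4:5,r5:8
  c2: issue MUL r2<-Mul1  regs: r0:5,r1:6,r2:Mul1,r3:Add1,r4:5,r5:8
  c3: CDB Add1=13; issue SUB r3<-Add1  regs: r0:5,r1:6,r2:Mul1,r3:Add1,r4:5,r5:8
  c4: issue ADD r0<-Add2  regs: r0:Add2,r1:6,r2:Mul1,r3:Add1,r4:5,r5:8
  c5: issue ADD r0<-Add3  regs: r0:Add3,r1:6,r2:Mul1,r3:Add1,r4:5,r5:8
  c6: -  regs: r0:Add3,r1:6,r2:Mul1,r3:Add1,r4:5,r5:8
  c7: CDB Add3=13  regs: r0:13,r1:6,r2:Mul1,r3:Add1,r4:5,r5:8
  c8: CDB Mul1=40  regs: r0:13,r1:6,r2:40,r3:Add1,r4:5,r5:8

STATUS = TAG Add1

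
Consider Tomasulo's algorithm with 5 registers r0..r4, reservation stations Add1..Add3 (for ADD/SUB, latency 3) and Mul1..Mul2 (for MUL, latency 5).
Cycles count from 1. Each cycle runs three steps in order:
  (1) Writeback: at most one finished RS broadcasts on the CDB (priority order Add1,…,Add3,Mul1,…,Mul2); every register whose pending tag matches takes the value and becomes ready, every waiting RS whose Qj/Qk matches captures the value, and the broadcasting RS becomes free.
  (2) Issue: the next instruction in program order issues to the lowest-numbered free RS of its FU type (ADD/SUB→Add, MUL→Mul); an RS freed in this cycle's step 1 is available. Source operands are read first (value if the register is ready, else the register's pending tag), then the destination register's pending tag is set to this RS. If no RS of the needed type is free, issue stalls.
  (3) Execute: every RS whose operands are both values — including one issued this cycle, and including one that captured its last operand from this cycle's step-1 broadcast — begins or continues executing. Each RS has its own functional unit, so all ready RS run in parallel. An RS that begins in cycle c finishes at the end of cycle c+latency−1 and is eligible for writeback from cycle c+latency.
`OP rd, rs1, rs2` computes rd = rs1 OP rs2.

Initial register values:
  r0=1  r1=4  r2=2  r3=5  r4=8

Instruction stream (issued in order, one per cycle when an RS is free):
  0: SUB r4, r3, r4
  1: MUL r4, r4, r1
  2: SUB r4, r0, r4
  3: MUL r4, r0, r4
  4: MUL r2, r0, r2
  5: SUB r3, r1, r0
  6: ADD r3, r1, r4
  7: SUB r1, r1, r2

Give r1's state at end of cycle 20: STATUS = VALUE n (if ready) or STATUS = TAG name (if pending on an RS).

STATUS = VALUE 2

  c1: issue SUB r4<-Add1  regs: r0:1,r1:4,r2:2,r3:5,r4:Add1
  c2: issue MUL r4<-Mul1  regs: r0:1,r1:4,r2:2,r3:5,r4:Mul1
  c3: issue SUB r4<-Add2  regs: r0:1,r1:4,r2:2,r3:5,r4:Add2
  c4: CDB Add1=-3; issue MUL r4<-Mul2  regs: r0:1,r1:4,r2:2,r3:5,r4:Mul2
  c5: stall  regs: r0:1,r1:4,r2:2,r3:5,r4:Mul2
  c6: stall  regs: r0:1,r1:4,r2:2,r3:5,r4:Mul2
  c7: stall  regs: r0:1,r1:4,r2:2,r3:5,r4:Mul2
  c8: stall  regs: r0:1,r1:4,r2:2,r3:5,r4:Mul2
  c9: CDB Mul1=-12; issue MUL r2<-Mul1  regs: r0:1,r1:4,r2:Mul1,r3:5,r4:Mul2
  c10: issue SUB r3<-Add1  regs: r0:1,r1:4,r2:Mul1,r3:Add1,r4:Mul2
  c11: issue ADD r3<-Add3  regs: r0:1,r1:4,r2:Mul1,r3:Add3,r4:Mul2
  c12: CDB Add2=13; issue SUB r1<-Add2  regs: r0:1,r1:Add2,r2:Mul1,r3:Add3,r4:Mul2
  c13: CDB Add1=3  regs: r0:1,r1:Add2,r2:Mul1,r3:Add3,r4:Mul2
  c14: CDB Mul1=2  regs: r0:1,r1:Add2,r2:2,r3:Add3,r4:Mul2
  c15: -  regs: r0:1,r1:Add2,r2:2,r3:Add3,r4:Mul2
  c16: -  regs: r0:1,r1:Add2,r2:2,r3:Add3,r4:Mul2
  c17: CDB Add2=2  regs: r0:1,r1:2,r2:2,r3:Add3,r4:Mul2
  c18: CDB Mul2=13  regs: r0:1,r1:2,r2:2,r3:Add3,r4:13
  c19: -  regs: r0:1,r1:2,r2:2,r3:Add3,r4:13
  c20: -  regs: r0:1,r1:2,r2:2,r3:Add3,r4:13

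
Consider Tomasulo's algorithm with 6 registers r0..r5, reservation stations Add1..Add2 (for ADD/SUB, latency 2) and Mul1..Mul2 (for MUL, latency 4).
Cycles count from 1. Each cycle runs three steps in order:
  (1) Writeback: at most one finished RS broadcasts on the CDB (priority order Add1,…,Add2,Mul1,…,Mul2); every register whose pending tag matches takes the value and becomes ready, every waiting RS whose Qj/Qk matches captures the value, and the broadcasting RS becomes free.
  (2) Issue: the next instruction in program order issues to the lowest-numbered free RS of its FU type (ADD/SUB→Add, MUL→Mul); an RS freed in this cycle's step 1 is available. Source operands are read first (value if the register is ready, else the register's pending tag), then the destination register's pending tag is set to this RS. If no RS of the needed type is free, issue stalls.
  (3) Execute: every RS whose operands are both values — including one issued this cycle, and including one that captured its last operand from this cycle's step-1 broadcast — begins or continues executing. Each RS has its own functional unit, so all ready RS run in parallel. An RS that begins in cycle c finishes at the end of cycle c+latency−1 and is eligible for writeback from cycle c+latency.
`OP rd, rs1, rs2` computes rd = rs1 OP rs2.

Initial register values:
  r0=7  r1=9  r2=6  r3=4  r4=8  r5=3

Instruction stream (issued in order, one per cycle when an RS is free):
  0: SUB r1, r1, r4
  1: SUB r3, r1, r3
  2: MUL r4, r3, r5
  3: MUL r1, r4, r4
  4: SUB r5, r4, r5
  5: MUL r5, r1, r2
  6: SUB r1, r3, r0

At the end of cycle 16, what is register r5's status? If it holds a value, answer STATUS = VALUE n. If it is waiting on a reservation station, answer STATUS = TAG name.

c1: issue SUB r1<-Add1 | r0:7,r1:Add1,r2:6,r3:4,r4:8,r5:3
c2: issue SUB r3<-Add2 | r0:7,r1:Add1,r2:6,r3:Add2,r4:8,r5:3
c3: CDB Add1=1; issue MUL r4<-Mul1 | r0:7,r1:1,r2:6,r3:Add2,r4:Mul1,r5:3
c4: issue MUL r1<-Mul2 | r0:7,r1:Mul2,r2:6,r3:Add2,r4:Mul1,r5:3
c5: CDB Add2=-3; issue SUB r5<-Add1 | r0:7,r1:Mul2,r2:6,r3:-3,r4:Mul1,r5:Add1
c6: stall | r0:7,r1:Mul2,r2:6,r3:-3,r4:Mul1,r5:Add1
c7: stall | r0:7,r1:Mul2,r2:6,r3:-3,r4:Mul1,r5:Add1
c8: stall | r0:7,r1:Mul2,r2:6,r3:-3,r4:Mul1,r5:Add1
c9: CDB Mul1=-9; issue MUL r5<-Mul1 | r0:7,r1:Mul2,r2:6,r3:-3,r4:-9,r5:Mul1
c10: issue SUB r1<-Add2 | r0:7,r1:Add2,r2:6,r3:-3,r4:-9,r5:Mul1
c11: CDB Add1=-12 | r0:7,r1:Add2,r2:6,r3:-3,r4:-9,r5:Mul1
c12: CDB Add2=-10 | r0:7,r1:-10,r2:6,r3:-3,r4:-9,r5:Mul1
c13: CDB Mul2=81 | r0:7,r1:-10,r2:6,r3:-3,r4:-9,r5:Mul1
c14: - | r0:7,r1:-10,r2:6,r3:-3,r4:-9,r5:Mul1
c15: - | r0:7,r1:-10,r2:6,r3:-3,r4:-9,r5:Mul1
c16: - | r0:7,r1:-10,r2:6,r3:-3,r4:-9,r5:Mul1

STATUS = TAG Mul1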